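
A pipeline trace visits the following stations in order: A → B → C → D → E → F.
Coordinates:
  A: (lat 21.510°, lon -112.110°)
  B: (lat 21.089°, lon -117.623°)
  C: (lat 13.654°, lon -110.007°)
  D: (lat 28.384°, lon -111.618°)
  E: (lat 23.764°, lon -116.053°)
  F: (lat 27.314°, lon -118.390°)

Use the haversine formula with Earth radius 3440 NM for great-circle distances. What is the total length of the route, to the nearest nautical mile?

Leg distances:
A→B: 309.4 NM  (cumulative 309.4 NM)
B→C: 624.0 NM  (cumulative 933.4 NM)
C→D: 888.9 NM  (cumulative 1822.3 NM)
D→E: 366.2 NM  (cumulative 2188.5 NM)
E→F: 247.9 NM  (cumulative 2436.4 NM)
Total route length ≈ 2436 NM.

2436 NM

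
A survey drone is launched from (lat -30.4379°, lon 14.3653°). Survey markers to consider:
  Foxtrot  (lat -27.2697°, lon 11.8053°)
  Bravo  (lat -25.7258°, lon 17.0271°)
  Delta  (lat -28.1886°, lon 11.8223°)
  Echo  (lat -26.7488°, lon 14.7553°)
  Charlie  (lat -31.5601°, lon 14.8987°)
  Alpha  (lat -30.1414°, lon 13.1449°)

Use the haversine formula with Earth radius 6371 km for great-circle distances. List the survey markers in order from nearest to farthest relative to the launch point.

Alpha, Charlie, Delta, Echo, Foxtrot, Bravo

Distance from the launch point at (lat -30.4379°, lon 14.3653°) to each:
Alpha (lat -30.1414°, lon 13.1449°): 121.7 km
Charlie (lat -31.5601°, lon 14.8987°): 134.7 km
Delta (lat -28.1886°, lon 11.8223°): 351.2 km
Echo (lat -26.7488°, lon 14.7553°): 412.0 km
Foxtrot (lat -27.2697°, lon 11.8053°): 431.5 km
Bravo (lat -25.7258°, lon 17.0271°): 585.4 km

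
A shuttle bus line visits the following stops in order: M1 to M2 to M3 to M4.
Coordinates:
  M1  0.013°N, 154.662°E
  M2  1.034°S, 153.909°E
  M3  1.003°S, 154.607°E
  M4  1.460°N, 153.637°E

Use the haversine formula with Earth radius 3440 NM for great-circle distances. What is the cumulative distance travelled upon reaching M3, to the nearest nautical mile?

119 NM

Leg distances:
M1→M2: 77.4 NM  (cumulative 77.4 NM)
M2→M3: 41.9 NM  (cumulative 119.4 NM)
Cumulative distance at M3 ≈ 119 NM.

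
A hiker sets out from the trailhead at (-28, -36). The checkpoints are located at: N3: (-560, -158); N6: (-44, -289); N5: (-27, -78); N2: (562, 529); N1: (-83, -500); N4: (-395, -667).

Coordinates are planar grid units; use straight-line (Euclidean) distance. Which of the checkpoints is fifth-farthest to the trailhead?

Distance to each, sorted:
N2: 816.9
N4: 730.0
N3: 545.8
N1: 467.2
N6: 253.5
N5: 42.0
The fifth-farthest is N6 at 253.5.

N6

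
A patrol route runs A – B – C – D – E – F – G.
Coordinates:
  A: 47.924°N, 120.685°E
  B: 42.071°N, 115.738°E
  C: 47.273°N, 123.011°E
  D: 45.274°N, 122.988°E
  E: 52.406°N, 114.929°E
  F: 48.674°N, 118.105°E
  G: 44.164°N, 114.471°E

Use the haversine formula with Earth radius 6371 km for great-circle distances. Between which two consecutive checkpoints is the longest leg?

D–E

Leg distances:
A→B: 757.8 km
B→C: 815.0 km
C→D: 222.3 km
D→E: 987.0 km
E→F: 471.7 km
F→G: 573.5 km
The longest leg is D–E at 987.0 km.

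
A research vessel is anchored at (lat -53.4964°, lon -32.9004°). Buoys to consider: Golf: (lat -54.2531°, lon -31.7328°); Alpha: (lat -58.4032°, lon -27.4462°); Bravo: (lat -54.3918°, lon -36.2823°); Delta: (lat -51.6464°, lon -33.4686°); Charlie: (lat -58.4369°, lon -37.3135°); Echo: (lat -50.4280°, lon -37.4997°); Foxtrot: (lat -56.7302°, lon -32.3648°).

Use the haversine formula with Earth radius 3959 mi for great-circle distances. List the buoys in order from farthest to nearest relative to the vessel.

Alpha, Charlie, Echo, Foxtrot, Bravo, Delta, Golf

Distances from the vessel:
Alpha (lat -58.4032°, lon -27.4462°): 399.1 mi
Charlie (lat -58.4369°, lon -37.3135°): 381.5 mi
Echo (lat -50.4280°, lon -37.4997°): 288.5 mi
Foxtrot (lat -56.7302°, lon -32.3648°): 224.4 mi
Bravo (lat -54.3918°, lon -36.2823°): 150.8 mi
Delta (lat -51.6464°, lon -33.4686°): 130.0 mi
Golf (lat -54.2531°, lon -31.7328°): 70.7 mi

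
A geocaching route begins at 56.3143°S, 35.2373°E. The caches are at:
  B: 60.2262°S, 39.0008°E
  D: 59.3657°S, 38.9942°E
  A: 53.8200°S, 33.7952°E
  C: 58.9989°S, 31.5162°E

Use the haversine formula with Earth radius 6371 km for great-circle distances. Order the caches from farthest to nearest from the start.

B, D, C, A

Distances from the start:
B 60.2262°S, 39.0008°E: 487.3 km
D 59.3657°S, 38.9942°E: 405.5 km
C 58.9989°S, 31.5162°E: 371.5 km
A 53.8200°S, 33.7952°E: 292.1 km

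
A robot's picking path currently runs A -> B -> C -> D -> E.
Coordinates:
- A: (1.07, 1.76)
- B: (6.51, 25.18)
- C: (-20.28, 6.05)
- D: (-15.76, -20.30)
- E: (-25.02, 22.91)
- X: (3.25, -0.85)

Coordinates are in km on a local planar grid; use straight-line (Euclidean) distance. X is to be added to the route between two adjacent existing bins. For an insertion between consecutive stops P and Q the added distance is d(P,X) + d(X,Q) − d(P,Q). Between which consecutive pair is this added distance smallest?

Added distance for inserting X between each consecutive pair:
A–B: 5.6 km
B–C: 17.8 km
C–D: 25.0 km
D–E: 19.9 km
Smallest added distance is 5.6 km, inserting between A and B.

between A and B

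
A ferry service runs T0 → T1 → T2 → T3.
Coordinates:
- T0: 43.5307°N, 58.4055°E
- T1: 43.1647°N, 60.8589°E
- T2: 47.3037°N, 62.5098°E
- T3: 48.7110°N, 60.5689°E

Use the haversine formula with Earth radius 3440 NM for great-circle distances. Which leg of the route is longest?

Leg distances:
T0→T1: 109.3 NM
T1→T2: 258.1 NM
T2→T3: 115.0 NM
The longest leg is T1–T2 at 258.1 NM.

T1–T2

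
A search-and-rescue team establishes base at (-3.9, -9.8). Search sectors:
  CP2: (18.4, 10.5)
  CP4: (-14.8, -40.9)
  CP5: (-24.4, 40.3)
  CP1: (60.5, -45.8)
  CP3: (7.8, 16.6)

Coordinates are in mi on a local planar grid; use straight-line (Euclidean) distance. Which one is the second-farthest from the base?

CP5

Distances from the base ((-3.9, -9.8)):
CP1: 73.8 mi
CP5: 54.1 mi
CP4: 33.0 mi
CP2: 30.2 mi
CP3: 28.9 mi
The second-farthest is CP5 at 54.1 mi.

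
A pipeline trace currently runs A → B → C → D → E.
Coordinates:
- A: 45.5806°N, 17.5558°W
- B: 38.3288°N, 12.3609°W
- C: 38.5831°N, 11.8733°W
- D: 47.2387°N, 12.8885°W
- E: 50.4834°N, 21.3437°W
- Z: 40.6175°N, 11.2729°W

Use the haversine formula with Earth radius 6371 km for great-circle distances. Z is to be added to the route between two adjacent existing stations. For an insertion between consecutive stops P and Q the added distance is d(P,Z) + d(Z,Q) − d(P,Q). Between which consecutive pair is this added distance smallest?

Added distance for inserting Z between each consecutive pair:
A–B: 109.0 km
B–C: 452.1 km
C–D: 13.5 km
D–E: 1377.9 km
Smallest added distance is 13.5 km, inserting between C and D.

between C and D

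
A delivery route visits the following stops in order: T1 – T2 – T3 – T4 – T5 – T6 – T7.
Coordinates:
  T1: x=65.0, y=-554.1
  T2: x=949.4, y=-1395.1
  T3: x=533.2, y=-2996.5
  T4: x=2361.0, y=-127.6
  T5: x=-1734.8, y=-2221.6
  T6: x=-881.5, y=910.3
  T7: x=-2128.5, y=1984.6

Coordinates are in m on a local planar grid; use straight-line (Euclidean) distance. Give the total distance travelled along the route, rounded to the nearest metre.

Leg distances:
T1→T2: 1220.4 m  (cumulative 1220.4 m)
T2→T3: 1654.6 m  (cumulative 2875.0 m)
T3→T4: 3401.7 m  (cumulative 6276.7 m)
T4→T5: 4600.0 m  (cumulative 10876.8 m)
T5→T6: 3246.1 m  (cumulative 14122.8 m)
T6→T7: 1645.9 m  (cumulative 15768.8 m)
Total route length ≈ 15769 m.

15769 m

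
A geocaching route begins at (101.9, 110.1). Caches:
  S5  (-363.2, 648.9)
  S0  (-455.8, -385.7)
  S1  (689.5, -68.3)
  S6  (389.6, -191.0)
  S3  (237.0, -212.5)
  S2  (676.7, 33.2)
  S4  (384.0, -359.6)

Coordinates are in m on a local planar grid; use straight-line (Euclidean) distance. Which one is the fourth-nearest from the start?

S2

Distances from the start ((101.9, 110.1)):
S3: 349.7 m
S6: 416.5 m
S4: 547.9 m
S2: 579.9 m
S1: 614.1 m
S5: 711.8 m
S0: 746.2 m
The fourth-nearest is S2 at 579.9 m.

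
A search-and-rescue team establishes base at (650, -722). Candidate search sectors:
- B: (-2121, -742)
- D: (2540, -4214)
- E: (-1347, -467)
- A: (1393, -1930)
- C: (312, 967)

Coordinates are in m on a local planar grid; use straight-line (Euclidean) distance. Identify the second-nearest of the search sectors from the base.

Distances from the base ((650, -722)):
A: 1418.2 m
C: 1722.5 m
E: 2013.2 m
B: 2771.1 m
D: 3970.7 m
The second-nearest is C at 1722.5 m.

C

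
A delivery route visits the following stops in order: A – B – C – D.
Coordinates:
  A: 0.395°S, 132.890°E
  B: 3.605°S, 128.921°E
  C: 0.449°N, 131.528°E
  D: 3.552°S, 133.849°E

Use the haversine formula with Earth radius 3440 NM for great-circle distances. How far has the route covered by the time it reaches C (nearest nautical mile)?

596 NM

Leg distances:
A→B: 306.3 NM  (cumulative 306.3 NM)
B→C: 289.3 NM  (cumulative 595.7 NM)
Cumulative distance at C ≈ 596 NM.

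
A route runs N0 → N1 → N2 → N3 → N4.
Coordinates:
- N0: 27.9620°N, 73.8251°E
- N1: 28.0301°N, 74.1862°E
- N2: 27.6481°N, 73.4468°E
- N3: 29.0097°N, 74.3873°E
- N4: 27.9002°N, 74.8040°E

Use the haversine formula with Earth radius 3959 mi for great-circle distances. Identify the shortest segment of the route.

Leg distances:
N0→N1: 22.5 mi
N1→N2: 52.3 mi
N2→N3: 110.1 mi
N3→N4: 80.7 mi
The shortest leg is N0–N1 at 22.5 mi.

N0–N1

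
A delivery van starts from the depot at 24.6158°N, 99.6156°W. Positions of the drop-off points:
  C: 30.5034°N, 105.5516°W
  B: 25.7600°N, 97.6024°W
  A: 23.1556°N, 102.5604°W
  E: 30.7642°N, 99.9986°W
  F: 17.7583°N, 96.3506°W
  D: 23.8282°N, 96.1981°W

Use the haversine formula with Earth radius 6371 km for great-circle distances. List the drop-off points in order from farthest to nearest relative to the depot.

C, F, E, D, A, B

Distance from the depot at 24.6158°N, 99.6156°W to each:
C 30.5034°N, 105.5516°W: 877.7 km
F 17.7583°N, 96.3506°W: 834.2 km
E 30.7642°N, 99.9986°W: 684.7 km
D 23.8282°N, 96.1981°W: 357.4 km
A 23.1556°N, 102.5604°W: 340.6 km
B 25.7600°N, 97.6024°W: 239.2 km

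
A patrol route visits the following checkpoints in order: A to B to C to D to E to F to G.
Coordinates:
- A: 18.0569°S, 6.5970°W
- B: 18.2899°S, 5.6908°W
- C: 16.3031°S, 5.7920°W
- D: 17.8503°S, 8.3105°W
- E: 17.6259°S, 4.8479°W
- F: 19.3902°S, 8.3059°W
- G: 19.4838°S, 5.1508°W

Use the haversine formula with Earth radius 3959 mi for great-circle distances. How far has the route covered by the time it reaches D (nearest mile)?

397 mi

Leg distances:
A→B: 61.6 mi  (cumulative 61.6 mi)
B→C: 137.4 mi  (cumulative 199.1 mi)
C→D: 197.7 mi  (cumulative 396.8 mi)
Cumulative distance at D ≈ 397 mi.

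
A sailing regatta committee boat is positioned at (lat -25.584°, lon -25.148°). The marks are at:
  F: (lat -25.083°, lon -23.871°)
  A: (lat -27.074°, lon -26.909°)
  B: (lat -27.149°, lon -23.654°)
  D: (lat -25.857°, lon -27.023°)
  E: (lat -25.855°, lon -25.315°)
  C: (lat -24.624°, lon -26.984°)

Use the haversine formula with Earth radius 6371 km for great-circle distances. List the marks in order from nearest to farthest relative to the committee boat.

E, F, D, C, B, A

Distance from the committee boat at (lat -25.584°, lon -25.148°) to each:
E (lat -25.855°, lon -25.315°): 34.5 km
F (lat -25.083°, lon -23.871°): 139.9 km
D (lat -25.857°, lon -27.023°): 190.3 km
C (lat -24.624°, lon -26.984°): 213.5 km
B (lat -27.149°, lon -23.654°): 229.0 km
A (lat -27.074°, lon -26.909°): 241.3 km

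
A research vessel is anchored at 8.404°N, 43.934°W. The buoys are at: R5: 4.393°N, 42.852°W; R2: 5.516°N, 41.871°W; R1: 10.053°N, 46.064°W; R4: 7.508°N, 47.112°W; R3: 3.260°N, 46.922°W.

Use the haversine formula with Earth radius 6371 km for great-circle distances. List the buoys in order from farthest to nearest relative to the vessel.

Computing each great-circle distance from 8.404°N, 43.934°W:
R3 3.260°N, 46.922°W: 660.6 km
R5 4.393°N, 42.852°W: 461.7 km
R2 5.516°N, 41.871°W: 393.7 km
R4 7.508°N, 47.112°W: 363.9 km
R1 10.053°N, 46.064°W: 297.1 km

R3, R5, R2, R4, R1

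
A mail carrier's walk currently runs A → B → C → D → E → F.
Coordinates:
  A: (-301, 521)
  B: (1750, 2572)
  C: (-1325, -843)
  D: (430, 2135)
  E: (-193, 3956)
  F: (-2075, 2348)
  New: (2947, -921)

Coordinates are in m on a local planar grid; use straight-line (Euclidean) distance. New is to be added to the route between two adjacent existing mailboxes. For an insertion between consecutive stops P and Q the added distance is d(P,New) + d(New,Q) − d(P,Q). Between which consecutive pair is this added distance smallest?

between B and C

Added distance for inserting New between each consecutive pair:
A–B: 4345.6 m
B–C: 3369.7 m
C–D: 4775.1 m
D–E: 7834.9 m
E–F: 9317.2 m
Smallest added distance is 3369.7 m, inserting between B and C.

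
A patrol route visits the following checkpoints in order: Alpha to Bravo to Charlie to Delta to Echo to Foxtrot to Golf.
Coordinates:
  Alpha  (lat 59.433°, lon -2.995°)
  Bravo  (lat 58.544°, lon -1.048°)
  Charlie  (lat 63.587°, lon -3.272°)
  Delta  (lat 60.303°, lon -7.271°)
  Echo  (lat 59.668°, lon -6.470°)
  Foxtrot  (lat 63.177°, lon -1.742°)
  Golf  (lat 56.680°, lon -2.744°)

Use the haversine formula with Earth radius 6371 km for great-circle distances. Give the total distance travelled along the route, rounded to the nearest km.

Leg distances:
Alpha→Bravo: 149.0 km  (cumulative 149.0 km)
Bravo→Charlie: 573.3 km  (cumulative 722.3 km)
Charlie→Delta: 420.6 km  (cumulative 1143.0 km)
Delta→Echo: 83.5 km  (cumulative 1226.4 km)
Echo→Foxtrot: 463.9 km  (cumulative 1690.4 km)
Foxtrot→Golf: 724.6 km  (cumulative 2414.9 km)
Total route length ≈ 2415 km.

2415 km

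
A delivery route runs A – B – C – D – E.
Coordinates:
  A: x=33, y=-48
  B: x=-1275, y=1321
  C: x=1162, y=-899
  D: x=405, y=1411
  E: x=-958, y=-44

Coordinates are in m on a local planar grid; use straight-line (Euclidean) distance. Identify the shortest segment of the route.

A–B

Leg distances:
A→B: 1893.4 m
B→C: 3296.6 m
C→D: 2430.9 m
D→E: 1993.7 m
The shortest leg is A–B at 1893.4 m.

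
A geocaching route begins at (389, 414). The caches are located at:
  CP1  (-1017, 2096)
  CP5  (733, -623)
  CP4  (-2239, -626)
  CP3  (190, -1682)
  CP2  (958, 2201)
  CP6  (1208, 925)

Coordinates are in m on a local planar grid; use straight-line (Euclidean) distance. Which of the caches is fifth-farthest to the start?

CP5

Distance to each, sorted:
CP4: 2826.3 m
CP1: 2192.2 m
CP3: 2105.4 m
CP2: 1875.4 m
CP5: 1092.6 m
CP6: 965.3 m
The fifth-farthest is CP5 at 1092.6 m.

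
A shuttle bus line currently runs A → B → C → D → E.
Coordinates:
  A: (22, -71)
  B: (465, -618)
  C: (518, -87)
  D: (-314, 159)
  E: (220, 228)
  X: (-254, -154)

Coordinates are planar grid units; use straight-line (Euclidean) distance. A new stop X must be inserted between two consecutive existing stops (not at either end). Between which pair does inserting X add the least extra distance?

between C and D

Added distance for inserting X between each consecutive pair:
A–B: 440.0
B–C: 1097.0
C–D: 226.0
D–E: 389.0
Smallest added distance is 226.0, inserting between C and D.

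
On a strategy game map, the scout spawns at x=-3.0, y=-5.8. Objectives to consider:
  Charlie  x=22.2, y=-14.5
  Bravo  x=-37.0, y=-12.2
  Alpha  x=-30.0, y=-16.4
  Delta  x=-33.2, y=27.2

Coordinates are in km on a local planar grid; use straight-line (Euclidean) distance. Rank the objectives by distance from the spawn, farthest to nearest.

Distance from the spawn at x=-3.0, y=-5.8 to each:
Delta x=-33.2, y=27.2: 44.7 km
Bravo x=-37.0, y=-12.2: 34.6 km
Alpha x=-30.0, y=-16.4: 29.0 km
Charlie x=22.2, y=-14.5: 26.7 km

Delta, Bravo, Alpha, Charlie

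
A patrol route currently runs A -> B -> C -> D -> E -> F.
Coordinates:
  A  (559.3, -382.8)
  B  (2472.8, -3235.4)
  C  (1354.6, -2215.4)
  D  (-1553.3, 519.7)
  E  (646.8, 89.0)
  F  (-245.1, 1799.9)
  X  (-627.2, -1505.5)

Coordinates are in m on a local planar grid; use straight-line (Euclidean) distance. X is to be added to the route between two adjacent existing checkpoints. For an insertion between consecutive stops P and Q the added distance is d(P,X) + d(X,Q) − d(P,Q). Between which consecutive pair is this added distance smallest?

Added distance for inserting X between each consecutive pair:
A–B: 1748.5 m
B–C: 4141.6 m
C–D: 339.9 m
D–E: 2026.0 m
E–F: 3438.9 m
Smallest added distance is 339.9 m, inserting between C and D.

between C and D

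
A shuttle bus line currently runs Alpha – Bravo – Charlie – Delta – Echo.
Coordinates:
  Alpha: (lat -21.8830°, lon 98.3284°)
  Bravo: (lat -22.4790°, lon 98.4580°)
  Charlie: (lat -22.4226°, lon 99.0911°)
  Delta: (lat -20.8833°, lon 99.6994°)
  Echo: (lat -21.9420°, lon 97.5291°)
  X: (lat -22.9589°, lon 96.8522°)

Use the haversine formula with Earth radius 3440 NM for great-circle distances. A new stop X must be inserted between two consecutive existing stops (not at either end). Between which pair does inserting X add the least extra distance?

Added distance for inserting X between each consecutive pair:
Alpha–Bravo: 161.3 NM
Bravo–Charlie: 186.3 NM
Charlie–Delta: 231.4 NM
Delta–Echo: 136.4 NM
Smallest added distance is 136.4 NM, inserting between Delta and Echo.

between Delta and Echo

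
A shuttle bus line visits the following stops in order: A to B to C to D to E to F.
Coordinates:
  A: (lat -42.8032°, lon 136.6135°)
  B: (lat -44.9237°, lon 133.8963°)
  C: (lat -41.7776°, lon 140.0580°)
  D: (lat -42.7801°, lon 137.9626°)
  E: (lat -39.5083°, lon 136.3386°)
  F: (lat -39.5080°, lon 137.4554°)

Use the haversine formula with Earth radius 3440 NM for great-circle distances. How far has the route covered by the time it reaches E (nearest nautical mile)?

Leg distances:
A→B: 173.3 NM  (cumulative 173.3 NM)
B→C: 328.6 NM  (cumulative 501.9 NM)
C→D: 110.8 NM  (cumulative 612.7 NM)
D→E: 209.7 NM  (cumulative 822.4 NM)
Cumulative distance at E ≈ 822 NM.

822 NM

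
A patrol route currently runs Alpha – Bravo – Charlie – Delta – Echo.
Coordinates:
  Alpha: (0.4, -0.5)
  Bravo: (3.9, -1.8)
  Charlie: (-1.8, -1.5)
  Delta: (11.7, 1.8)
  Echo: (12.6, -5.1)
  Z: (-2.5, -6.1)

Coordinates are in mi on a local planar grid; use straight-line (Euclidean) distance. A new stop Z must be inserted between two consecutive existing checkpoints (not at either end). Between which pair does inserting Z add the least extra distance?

Added distance for inserting Z between each consecutive pair:
Alpha–Bravo: 10.3 mi
Bravo–Charlie: 6.7 mi
Charlie–Delta: 7.0 mi
Delta–Echo: 24.4 mi
Smallest added distance is 6.7 mi, inserting between Bravo and Charlie.

between Bravo and Charlie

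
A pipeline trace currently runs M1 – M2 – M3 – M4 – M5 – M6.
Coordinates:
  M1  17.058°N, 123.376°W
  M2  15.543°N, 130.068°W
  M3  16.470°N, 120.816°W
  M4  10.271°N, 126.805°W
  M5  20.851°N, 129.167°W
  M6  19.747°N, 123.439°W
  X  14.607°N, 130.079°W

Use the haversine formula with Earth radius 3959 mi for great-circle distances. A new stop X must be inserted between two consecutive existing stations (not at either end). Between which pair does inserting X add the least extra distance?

Added distance for inserting X between each consecutive pair:
M1–M2: 85.4 mi
M2–M3: 76.8 mi
M3–M4: 414.4 mi
M4–M5: 60.1 mi
M5–M6: 620.7 mi
Smallest added distance is 60.1 mi, inserting between M4 and M5.

between M4 and M5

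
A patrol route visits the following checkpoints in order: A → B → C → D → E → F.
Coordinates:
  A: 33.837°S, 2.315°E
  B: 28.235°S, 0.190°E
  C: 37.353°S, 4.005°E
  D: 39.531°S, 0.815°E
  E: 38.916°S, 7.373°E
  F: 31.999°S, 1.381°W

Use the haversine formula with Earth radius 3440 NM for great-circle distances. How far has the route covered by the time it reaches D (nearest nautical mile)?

Leg distances:
A→B: 353.6 NM  (cumulative 353.6 NM)
B→C: 580.2 NM  (cumulative 933.8 NM)
C→D: 199.0 NM  (cumulative 1132.8 NM)
Cumulative distance at D ≈ 1133 NM.

1133 NM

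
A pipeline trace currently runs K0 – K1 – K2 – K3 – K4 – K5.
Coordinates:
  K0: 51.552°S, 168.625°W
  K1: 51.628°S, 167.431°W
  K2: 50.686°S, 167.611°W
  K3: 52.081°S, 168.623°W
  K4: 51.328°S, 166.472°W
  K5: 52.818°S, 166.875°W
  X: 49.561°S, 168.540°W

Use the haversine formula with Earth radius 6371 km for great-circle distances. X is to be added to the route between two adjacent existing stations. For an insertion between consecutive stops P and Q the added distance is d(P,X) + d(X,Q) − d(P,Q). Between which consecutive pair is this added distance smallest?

Added distance for inserting X between each consecutive pair:
K0–K1: 381.4 km
K1–K2: 278.8 km
K2–K3: 251.5 km
K3–K4: 355.1 km
K4–K5: 457.3 km
Smallest added distance is 251.5 km, inserting between K2 and K3.

between K2 and K3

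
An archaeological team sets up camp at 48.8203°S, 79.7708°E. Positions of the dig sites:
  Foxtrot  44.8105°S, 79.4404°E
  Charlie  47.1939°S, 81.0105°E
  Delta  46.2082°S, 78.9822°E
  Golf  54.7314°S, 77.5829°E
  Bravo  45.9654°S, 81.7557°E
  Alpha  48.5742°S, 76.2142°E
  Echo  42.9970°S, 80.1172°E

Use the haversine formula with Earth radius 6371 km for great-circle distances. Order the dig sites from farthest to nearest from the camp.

Golf, Echo, Foxtrot, Bravo, Delta, Alpha, Charlie

Distances from the camp:
Golf 54.7314°S, 77.5829°E: 674.2 km
Echo 42.9970°S, 80.1172°E: 648.1 km
Foxtrot 44.8105°S, 79.4404°E: 446.6 km
Bravo 45.9654°S, 81.7557°E: 350.8 km
Delta 46.2082°S, 78.9822°E: 296.4 km
Alpha 48.5742°S, 76.2142°E: 262.4 km
Charlie 47.1939°S, 81.0105°E: 203.0 km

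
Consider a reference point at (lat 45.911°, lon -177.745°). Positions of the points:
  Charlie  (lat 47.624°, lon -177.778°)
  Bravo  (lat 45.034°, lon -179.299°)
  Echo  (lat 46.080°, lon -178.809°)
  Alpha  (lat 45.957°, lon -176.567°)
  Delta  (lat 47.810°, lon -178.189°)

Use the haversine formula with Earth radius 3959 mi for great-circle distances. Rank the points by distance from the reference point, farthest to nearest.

Distances from the reference point:
Delta (lat 47.810°, lon -178.189°): 132.9 mi
Charlie (lat 47.624°, lon -177.778°): 118.4 mi
Bravo (lat 45.034°, lon -179.299°): 96.7 mi
Alpha (lat 45.957°, lon -176.567°): 56.7 mi
Echo (lat 46.080°, lon -178.809°): 52.4 mi

Delta, Charlie, Bravo, Alpha, Echo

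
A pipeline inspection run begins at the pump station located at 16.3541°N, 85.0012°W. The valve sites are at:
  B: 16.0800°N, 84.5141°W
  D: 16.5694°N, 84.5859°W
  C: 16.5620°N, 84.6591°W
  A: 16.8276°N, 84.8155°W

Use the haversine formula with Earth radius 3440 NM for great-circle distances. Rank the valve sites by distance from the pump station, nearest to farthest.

C, D, A, B

Distances from the pump station:
C 16.5620°N, 84.6591°W: 23.3 NM
D 16.5694°N, 84.5859°W: 27.2 NM
A 16.8276°N, 84.8155°W: 30.4 NM
B 16.0800°N, 84.5141°W: 32.5 NM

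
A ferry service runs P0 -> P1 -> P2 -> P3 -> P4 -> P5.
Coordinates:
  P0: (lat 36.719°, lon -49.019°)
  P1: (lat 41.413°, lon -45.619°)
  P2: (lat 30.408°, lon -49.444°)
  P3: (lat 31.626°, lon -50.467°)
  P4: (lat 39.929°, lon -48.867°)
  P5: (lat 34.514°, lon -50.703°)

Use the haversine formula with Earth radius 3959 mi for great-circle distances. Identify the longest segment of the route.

P1–P2

Leg distances:
P0→P1: 372.0 mi
P1→P2: 789.7 mi
P2→P3: 103.7 mi
P3→P4: 580.7 mi
P4→P5: 387.5 mi
The longest leg is P1–P2 at 789.7 mi.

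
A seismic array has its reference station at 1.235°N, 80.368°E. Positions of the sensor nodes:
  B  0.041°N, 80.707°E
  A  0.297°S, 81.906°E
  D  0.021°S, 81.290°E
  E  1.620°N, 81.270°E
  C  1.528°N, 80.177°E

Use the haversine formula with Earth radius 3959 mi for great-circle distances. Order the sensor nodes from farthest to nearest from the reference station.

A, D, B, E, C

Distances from the reference station:
A 0.297°S, 81.906°E: 150.0 mi
D 0.021°S, 81.290°E: 107.7 mi
B 0.041°N, 80.707°E: 85.8 mi
E 1.620°N, 81.270°E: 67.7 mi
C 1.528°N, 80.177°E: 24.2 mi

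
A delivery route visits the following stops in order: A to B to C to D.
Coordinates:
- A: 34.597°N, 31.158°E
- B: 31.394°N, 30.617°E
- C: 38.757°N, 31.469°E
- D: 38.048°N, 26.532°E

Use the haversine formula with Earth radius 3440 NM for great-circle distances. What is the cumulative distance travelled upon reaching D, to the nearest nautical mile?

874 NM

Leg distances:
A→B: 194.2 NM  (cumulative 194.2 NM)
B→C: 444.0 NM  (cumulative 638.3 NM)
C→D: 236.1 NM  (cumulative 874.4 NM)
Cumulative distance at D ≈ 874 NM.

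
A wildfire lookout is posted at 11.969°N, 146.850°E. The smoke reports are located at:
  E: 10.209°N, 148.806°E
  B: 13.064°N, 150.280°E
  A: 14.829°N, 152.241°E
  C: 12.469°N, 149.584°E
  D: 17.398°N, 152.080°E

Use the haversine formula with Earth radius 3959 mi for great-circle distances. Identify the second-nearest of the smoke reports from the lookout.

Distance to each, sorted:
E: 179.9 mi
C: 187.8 mi
B: 243.4 mi
A: 412.7 mi
D: 512.7 mi
The second-nearest is C at 187.8 mi.

C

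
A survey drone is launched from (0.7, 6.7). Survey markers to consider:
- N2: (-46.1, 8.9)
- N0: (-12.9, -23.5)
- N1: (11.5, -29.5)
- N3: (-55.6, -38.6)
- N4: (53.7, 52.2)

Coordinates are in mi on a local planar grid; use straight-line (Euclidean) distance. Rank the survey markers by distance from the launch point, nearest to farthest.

N0, N1, N2, N4, N3

Distance from the launch point at (0.7, 6.7) to each:
N0 (-12.9, -23.5): 33.1 mi
N1 (11.5, -29.5): 37.8 mi
N2 (-46.1, 8.9): 46.9 mi
N4 (53.7, 52.2): 69.9 mi
N3 (-55.6, -38.6): 72.3 mi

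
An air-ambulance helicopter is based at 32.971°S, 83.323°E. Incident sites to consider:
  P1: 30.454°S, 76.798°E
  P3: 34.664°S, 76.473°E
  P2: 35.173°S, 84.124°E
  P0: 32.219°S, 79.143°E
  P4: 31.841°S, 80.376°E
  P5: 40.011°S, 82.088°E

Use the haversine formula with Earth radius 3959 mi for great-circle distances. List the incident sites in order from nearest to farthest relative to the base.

P2, P4, P0, P3, P1, P5

Distance from the base at 32.971°S, 83.323°E to each:
P2 35.173°S, 84.124°E: 158.9 mi
P4 31.841°S, 80.376°E: 188.8 mi
P0 32.219°S, 79.143°E: 248.8 mi
P3 34.664°S, 76.473°E: 410.2 mi
P1 30.454°S, 76.798°E: 421.0 mi
P5 40.011°S, 82.088°E: 491.2 mi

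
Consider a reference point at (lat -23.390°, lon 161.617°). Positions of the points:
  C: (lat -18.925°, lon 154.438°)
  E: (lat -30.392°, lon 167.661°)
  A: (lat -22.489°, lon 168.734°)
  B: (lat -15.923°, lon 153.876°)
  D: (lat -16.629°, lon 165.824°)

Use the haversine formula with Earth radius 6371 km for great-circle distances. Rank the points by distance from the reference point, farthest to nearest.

Distances from the reference point:
B (lat -15.923°, lon 153.876°): 1159.8 km
E (lat -30.392°, lon 167.661°): 982.1 km
C (lat -18.925°, lon 154.438°): 894.5 km
D (lat -16.629°, lon 165.824°): 870.7 km
A (lat -22.489°, lon 168.734°): 735.6 km

B, E, C, D, A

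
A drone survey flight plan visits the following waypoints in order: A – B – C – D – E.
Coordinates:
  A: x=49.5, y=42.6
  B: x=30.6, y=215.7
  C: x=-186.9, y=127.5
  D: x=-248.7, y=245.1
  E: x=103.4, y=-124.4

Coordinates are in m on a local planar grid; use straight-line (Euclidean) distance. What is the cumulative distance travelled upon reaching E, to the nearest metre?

1052 m

Leg distances:
A→B: 174.1 m  (cumulative 174.1 m)
B→C: 234.7 m  (cumulative 408.8 m)
C→D: 132.8 m  (cumulative 541.7 m)
D→E: 510.4 m  (cumulative 1052.1 m)
Cumulative distance at E ≈ 1052 m.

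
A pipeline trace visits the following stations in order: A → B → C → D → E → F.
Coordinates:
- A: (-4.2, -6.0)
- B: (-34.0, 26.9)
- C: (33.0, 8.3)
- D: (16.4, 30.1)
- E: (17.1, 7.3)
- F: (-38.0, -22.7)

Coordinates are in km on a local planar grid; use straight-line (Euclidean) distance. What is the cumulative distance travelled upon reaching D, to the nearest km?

141 km

Leg distances:
A→B: 44.4 km  (cumulative 44.4 km)
B→C: 69.5 km  (cumulative 113.9 km)
C→D: 27.4 km  (cumulative 141.3 km)
Cumulative distance at D ≈ 141 km.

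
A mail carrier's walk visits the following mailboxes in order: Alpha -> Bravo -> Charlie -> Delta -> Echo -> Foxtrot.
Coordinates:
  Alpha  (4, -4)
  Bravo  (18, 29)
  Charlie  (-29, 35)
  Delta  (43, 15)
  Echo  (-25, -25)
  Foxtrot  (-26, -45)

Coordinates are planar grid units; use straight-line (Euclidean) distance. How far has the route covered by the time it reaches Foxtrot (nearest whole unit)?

Leg distances:
Alpha→Bravo: 35.8  (cumulative 35.8)
Bravo→Charlie: 47.4  (cumulative 83.2)
Charlie→Delta: 74.7  (cumulative 158.0)
Delta→Echo: 78.9  (cumulative 236.8)
Echo→Foxtrot: 20.0  (cumulative 256.9)
Cumulative distance at Foxtrot ≈ 257.

257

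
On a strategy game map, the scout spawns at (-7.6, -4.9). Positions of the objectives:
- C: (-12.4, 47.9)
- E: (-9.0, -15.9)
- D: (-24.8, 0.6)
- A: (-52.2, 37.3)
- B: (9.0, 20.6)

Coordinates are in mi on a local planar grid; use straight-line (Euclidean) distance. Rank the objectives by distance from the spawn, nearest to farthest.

E, D, B, C, A

Computing each straight-line distance from (-7.6, -4.9):
E (-9.0, -15.9): 11.1 mi
D (-24.8, 0.6): 18.1 mi
B (9.0, 20.6): 30.4 mi
C (-12.4, 47.9): 53.0 mi
A (-52.2, 37.3): 61.4 mi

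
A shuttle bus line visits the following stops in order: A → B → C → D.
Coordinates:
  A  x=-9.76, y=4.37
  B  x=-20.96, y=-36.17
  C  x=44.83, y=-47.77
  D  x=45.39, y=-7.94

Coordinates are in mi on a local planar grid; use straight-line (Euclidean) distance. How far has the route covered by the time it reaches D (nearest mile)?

Leg distances:
A→B: 42.1 mi  (cumulative 42.1 mi)
B→C: 66.8 mi  (cumulative 108.9 mi)
C→D: 39.8 mi  (cumulative 148.7 mi)
Cumulative distance at D ≈ 149 mi.

149 mi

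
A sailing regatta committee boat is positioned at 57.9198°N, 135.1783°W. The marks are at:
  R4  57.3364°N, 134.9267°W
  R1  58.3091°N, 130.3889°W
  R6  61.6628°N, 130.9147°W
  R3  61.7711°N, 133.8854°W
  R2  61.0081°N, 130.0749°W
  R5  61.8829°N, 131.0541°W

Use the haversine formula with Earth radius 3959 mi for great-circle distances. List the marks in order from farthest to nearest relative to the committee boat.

Computing each great-circle distance from 57.9198°N, 135.1783°W:
R5 61.8829°N, 131.0541°W: 308.7 mi
R6 61.6628°N, 130.9147°W: 298.0 mi
R2 61.0081°N, 130.0749°W: 278.5 mi
R3 61.7711°N, 133.8854°W: 269.9 mi
R1 58.3091°N, 130.3889°W: 176.8 mi
R4 57.3364°N, 134.9267°W: 41.4 mi

R5, R6, R2, R3, R1, R4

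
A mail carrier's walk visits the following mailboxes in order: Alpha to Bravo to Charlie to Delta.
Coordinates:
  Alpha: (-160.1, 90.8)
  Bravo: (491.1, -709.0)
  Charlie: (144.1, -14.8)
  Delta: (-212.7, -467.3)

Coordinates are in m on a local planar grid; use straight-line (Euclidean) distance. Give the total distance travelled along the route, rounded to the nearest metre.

Leg distances:
Alpha→Bravo: 1031.4 m  (cumulative 1031.4 m)
Bravo→Charlie: 776.1 m  (cumulative 1807.5 m)
Charlie→Delta: 576.2 m  (cumulative 2383.7 m)
Total route length ≈ 2384 m.

2384 m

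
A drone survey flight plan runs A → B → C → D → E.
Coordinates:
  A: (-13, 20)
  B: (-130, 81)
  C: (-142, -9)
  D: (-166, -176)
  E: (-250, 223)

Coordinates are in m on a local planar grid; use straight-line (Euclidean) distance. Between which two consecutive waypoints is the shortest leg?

Leg distances:
A→B: 131.9 m
B→C: 90.8 m
C→D: 168.7 m
D→E: 407.7 m
The shortest leg is B–C at 90.8 m.

B–C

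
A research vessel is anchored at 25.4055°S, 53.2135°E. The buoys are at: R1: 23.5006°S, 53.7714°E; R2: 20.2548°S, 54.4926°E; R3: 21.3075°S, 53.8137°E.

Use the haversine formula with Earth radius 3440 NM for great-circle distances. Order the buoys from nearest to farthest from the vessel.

Distance from the vessel at 25.4055°S, 53.2135°E to each:
R1 23.5006°S, 53.7714°E: 118.4 NM
R3 21.3075°S, 53.8137°E: 248.3 NM
R2 20.2548°S, 54.4926°E: 317.2 NM

R1, R3, R2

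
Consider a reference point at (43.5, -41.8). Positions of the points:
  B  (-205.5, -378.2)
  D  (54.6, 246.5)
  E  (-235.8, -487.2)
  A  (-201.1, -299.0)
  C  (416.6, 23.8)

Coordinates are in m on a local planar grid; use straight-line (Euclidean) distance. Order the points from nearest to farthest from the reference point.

D, A, C, B, E

Computing each straight-line distance from (43.5, -41.8):
D (54.6, 246.5): 288.5 m
A (-201.1, -299.0): 354.9 m
C (416.6, 23.8): 378.8 m
B (-205.5, -378.2): 418.5 m
E (-235.8, -487.2): 525.7 m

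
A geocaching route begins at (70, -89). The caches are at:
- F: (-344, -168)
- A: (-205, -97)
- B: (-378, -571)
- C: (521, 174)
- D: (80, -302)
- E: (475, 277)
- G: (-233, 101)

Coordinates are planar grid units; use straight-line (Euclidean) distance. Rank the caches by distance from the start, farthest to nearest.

Computing each straight-line distance from (70, -89):
B (-378, -571): 658.0
E (475, 277): 545.9
C (521, 174): 522.1
F (-344, -168): 421.5
G (-233, 101): 357.6
A (-205, -97): 275.1
D (80, -302): 213.2

B, E, C, F, G, A, D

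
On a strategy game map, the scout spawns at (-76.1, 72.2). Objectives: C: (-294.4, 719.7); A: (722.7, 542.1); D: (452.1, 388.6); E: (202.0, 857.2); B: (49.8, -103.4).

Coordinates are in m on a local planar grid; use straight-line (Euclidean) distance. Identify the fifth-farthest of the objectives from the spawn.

B

Distance to each, sorted:
A: 926.8 m
E: 832.8 m
C: 683.3 m
D: 615.7 m
B: 216.1 m
The fifth-farthest is B at 216.1 m.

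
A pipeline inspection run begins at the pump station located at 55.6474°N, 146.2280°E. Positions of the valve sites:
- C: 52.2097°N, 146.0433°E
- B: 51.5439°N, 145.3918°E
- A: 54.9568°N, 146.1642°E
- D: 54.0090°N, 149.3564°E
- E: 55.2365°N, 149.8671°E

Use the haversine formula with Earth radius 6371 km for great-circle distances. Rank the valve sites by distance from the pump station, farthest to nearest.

Distances from the pump station:
B 51.5439°N, 145.3918°E: 459.6 km
C 52.2097°N, 146.0433°E: 382.4 km
D 54.0090°N, 149.3564°E: 270.8 km
E 55.2365°N, 149.8671°E: 234.0 km
A 54.9568°N, 146.1642°E: 76.9 km

B, C, D, E, A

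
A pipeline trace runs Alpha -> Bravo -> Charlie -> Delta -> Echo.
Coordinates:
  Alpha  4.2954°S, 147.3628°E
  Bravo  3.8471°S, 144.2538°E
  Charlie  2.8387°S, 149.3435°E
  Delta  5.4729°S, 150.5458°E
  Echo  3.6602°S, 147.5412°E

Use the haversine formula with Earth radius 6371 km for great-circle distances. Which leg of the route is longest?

Leg distances:
Alpha→Bravo: 348.4 km
Bravo→Charlie: 576.0 km
Charlie→Delta: 321.8 km
Delta→Echo: 389.3 km
The longest leg is Bravo–Charlie at 576.0 km.

Bravo–Charlie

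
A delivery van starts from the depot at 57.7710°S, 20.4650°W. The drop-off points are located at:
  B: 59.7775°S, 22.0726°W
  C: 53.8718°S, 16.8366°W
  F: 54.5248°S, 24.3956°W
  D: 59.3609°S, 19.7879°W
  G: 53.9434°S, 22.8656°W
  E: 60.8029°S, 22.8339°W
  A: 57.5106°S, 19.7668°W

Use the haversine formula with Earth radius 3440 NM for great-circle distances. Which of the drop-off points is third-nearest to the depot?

B

Distance to each, sorted:
A: 27.3 NM
D: 97.8 NM
B: 130.4 NM
E: 196.0 NM
F: 235.0 NM
G: 243.6 NM
C: 264.1 NM
The third-nearest is B at 130.4 NM.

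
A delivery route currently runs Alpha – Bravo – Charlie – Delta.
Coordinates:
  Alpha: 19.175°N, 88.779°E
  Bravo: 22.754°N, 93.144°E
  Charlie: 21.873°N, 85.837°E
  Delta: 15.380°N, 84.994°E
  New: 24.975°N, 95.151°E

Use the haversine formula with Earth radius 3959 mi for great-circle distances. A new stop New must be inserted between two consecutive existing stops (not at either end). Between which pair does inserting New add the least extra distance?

between Bravo and Charlie

Added distance for inserting New between each consecutive pair:
Alpha–Bravo: 396.0 mi
Bravo–Charlie: 356.1 mi
Charlie–Delta: 1109.8 mi
Smallest added distance is 356.1 mi, inserting between Bravo and Charlie.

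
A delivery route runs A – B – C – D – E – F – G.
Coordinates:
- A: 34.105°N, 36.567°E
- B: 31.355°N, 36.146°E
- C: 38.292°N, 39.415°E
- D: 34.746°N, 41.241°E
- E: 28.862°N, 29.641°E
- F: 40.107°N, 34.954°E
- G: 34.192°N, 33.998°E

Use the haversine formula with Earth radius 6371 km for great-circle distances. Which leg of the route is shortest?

Leg distances:
A→B: 308.3 km
B→C: 826.9 km
C→D: 426.7 km
D→E: 1275.3 km
E→F: 1341.2 km
F→G: 663.1 km
The shortest leg is A–B at 308.3 km.

A–B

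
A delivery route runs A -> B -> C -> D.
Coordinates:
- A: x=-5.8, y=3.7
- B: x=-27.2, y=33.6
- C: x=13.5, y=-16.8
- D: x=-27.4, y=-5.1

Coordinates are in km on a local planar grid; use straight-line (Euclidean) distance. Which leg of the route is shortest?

A–B

Leg distances:
A→B: 36.8 km
B→C: 64.8 km
C→D: 42.5 km
The shortest leg is A–B at 36.8 km.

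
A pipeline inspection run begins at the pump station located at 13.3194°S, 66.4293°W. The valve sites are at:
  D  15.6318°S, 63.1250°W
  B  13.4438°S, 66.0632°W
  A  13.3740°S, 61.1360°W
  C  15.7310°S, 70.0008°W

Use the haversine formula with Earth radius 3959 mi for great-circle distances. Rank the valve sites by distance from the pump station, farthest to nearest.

A, C, D, B

Distance from the pump station at 13.3194°S, 66.4293°W to each:
A 13.3740°S, 61.1360°W: 355.9 mi
C 15.7310°S, 70.0008°W: 291.3 mi
D 15.6318°S, 63.1250°W: 272.8 mi
B 13.4438°S, 66.0632°W: 26.1 mi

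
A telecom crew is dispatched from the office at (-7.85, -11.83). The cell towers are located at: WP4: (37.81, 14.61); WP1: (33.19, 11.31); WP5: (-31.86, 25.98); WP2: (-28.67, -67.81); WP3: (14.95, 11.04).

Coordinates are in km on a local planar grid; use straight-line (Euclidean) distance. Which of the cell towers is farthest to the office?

Distances from the office ((-7.85, -11.83)):
WP2: 59.7 km
WP4: 52.8 km
WP1: 47.1 km
WP5: 44.8 km
WP3: 32.3 km
The farthest is WP2 at 59.7 km.

WP2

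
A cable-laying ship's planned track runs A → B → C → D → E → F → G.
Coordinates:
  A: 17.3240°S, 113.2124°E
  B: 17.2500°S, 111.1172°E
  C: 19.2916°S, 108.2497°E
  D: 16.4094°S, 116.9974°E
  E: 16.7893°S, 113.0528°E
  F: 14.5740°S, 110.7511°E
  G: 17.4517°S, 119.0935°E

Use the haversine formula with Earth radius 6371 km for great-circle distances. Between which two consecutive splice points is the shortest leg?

Leg distances:
A→B: 222.6 km
B→C: 378.4 km
C→D: 979.6 km
D→E: 422.4 km
E→F: 348.4 km
F→G: 947.2 km
The shortest leg is A–B at 222.6 km.

A–B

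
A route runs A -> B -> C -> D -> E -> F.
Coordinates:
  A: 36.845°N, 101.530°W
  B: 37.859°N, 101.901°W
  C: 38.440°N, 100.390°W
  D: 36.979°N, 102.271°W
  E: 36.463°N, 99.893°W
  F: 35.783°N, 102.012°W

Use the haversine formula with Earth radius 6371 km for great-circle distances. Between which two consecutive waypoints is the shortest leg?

Leg distances:
A→B: 117.4 km
B→C: 147.1 km
C→D: 231.9 km
D→E: 219.6 km
E→F: 204.8 km
The shortest leg is A–B at 117.4 km.

A–B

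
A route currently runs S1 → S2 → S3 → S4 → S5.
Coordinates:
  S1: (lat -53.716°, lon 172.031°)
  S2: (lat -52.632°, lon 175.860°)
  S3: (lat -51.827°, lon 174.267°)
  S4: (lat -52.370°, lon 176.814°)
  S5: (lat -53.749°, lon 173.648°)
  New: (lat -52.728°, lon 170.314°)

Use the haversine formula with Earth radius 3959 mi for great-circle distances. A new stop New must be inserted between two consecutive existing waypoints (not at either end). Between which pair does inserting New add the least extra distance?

Added distance for inserting New between each consecutive pair:
S1–S2: 155.5 mi
S2–S3: 323.3 mi
S3–S4: 338.0 mi
S4–S5: 266.6 mi
Smallest added distance is 155.5 mi, inserting between S1 and S2.

between S1 and S2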